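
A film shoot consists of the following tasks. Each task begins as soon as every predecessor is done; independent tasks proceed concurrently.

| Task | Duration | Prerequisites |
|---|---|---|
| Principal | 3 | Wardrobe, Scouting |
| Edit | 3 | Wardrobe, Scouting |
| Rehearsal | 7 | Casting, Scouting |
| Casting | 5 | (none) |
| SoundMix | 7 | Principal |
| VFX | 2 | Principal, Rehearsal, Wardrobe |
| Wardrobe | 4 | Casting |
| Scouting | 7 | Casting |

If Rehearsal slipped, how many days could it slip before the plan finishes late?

1

The longest chain is Casting→Scouting→Principal→SoundMix = 5+7+3+7 = 22; overall finish 22 days.
Longest path through Rehearsal: 21 days (earliest finish 19, latest finish 20).
Float = 22 − 21 = 1.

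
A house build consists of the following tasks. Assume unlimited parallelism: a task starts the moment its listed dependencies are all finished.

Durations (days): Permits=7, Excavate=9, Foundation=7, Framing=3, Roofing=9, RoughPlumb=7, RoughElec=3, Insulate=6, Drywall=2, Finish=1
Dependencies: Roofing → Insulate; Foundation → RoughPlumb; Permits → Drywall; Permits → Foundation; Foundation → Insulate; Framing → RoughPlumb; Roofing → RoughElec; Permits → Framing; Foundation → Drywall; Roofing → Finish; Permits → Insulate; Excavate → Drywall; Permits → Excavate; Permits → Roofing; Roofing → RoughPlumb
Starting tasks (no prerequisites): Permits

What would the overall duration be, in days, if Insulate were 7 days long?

The binding path is Permits→Roofing→RoughPlumb = 7+9+7 = 23; finish at 23 days.
Insulate has 1 day of float (longest path through it is 22).
That remains the longest chain; total 23 days.

23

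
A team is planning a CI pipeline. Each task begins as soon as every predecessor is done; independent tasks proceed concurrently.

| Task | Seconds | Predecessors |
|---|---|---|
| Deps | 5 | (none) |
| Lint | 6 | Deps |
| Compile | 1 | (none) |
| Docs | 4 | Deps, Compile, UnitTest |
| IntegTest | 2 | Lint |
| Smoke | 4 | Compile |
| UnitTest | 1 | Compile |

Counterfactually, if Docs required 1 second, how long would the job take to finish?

13

The binding path is Deps→Lint→IntegTest = 5+6+2 = 13; finish at 13 seconds.
The longest path through Docs is only 9 seconds, so Docs has float 4.
The critical path is still Deps→Lint→IntegTest; finish is now 13 seconds.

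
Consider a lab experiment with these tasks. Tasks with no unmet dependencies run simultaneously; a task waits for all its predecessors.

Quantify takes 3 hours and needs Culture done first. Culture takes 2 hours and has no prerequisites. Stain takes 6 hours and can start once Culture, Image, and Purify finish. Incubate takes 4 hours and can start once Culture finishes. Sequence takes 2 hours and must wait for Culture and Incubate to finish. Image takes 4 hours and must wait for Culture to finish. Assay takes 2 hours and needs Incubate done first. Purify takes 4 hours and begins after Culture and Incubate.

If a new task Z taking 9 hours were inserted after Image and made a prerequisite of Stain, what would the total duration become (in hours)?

Originally the plan takes 16 hours.
With Z inserted, Stain now waits for max(Culture, Image, Purify, Z).
New critical path: Culture→Image→Z→Stain = 2+4+9+6 = 21 ⇒ 21 hours.

21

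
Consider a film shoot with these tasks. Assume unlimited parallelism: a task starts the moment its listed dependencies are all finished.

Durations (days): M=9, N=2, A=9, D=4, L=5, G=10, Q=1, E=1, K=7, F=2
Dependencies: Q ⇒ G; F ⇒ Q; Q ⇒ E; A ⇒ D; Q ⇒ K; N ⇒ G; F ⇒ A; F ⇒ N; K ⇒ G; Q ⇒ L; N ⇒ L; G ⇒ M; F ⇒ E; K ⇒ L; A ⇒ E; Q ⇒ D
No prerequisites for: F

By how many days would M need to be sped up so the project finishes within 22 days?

Current finish: 29 days; target: 22.
M is on every critical path, so each day cut from M cuts the finish by one (this holds down to a finish of 21).
Need 29 − 22 = 7 days off M → M becomes 2 days, finish becomes 22.

7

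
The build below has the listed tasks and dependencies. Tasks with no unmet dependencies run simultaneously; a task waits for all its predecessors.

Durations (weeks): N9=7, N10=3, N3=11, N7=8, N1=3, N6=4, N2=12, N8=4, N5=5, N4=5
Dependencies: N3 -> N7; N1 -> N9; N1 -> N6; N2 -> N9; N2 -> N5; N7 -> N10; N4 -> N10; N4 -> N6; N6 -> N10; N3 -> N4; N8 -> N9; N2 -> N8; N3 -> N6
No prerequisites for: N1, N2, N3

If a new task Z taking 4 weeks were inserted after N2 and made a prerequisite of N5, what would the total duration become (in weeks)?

Originally the job takes 23 weeks.
With Z inserted, N5 now waits for max(N2, Z).
New critical path: N2→N8→N9 = 12+4+7 = 23 ⇒ 23 weeks.

23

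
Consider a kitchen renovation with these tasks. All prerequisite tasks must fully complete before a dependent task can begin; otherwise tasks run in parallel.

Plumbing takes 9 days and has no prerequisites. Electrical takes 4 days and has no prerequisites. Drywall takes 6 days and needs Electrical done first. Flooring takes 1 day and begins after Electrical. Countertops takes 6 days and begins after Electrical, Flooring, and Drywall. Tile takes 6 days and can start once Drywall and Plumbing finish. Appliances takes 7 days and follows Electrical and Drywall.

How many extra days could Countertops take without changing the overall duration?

Electrical→Drywall→Appliances = 4+6+7 = 17 sets the makespan at 17 days.
The longest chain containing Countertops totals 16 days.
So Countertops can slip 17 − 16 = 1 day.

1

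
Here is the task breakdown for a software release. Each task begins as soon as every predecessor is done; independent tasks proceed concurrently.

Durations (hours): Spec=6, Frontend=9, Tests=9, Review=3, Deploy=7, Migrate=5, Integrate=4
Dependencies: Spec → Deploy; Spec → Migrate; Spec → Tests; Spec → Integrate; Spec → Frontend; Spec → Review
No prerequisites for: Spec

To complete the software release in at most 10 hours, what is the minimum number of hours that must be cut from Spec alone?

Current finish: 15 hours; target: 10.
Spec is on every critical path, so each hour cut from Spec cuts the finish by one (this holds down to a finish of 10).
Need 15 − 10 = 5 hours off Spec → Spec becomes 1 hour, finish becomes 10.

5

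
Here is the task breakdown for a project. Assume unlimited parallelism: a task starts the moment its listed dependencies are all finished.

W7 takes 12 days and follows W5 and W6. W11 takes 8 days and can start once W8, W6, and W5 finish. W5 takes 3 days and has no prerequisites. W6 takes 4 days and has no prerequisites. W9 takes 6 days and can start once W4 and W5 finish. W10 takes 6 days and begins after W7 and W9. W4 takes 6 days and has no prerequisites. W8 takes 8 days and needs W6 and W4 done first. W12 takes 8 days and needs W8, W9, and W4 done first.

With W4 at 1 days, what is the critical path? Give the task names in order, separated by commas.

Baseline: W4→W8→W11 = 6+8+8 = 22 → 22 days.
W4 is on the critical path; changing it to 1 makes that path 17 days.
New critical path: W6→W7→W10 = 4+12+6 = 22 ⇒ 22 days.

W6, W7, W10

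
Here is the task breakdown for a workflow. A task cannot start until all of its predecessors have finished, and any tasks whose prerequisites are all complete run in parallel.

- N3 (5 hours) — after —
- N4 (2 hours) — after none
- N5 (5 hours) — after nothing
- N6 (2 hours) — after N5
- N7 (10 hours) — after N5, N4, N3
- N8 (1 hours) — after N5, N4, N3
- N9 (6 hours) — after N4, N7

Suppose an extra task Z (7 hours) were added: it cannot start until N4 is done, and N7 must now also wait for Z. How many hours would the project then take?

Originally the project takes 21 hours.
With Z inserted, N7 now waits for max(N5, N4, N3, Z).
New critical path: N4→Z→N7→N9 = 2+7+10+6 = 25 ⇒ 25 hours.

25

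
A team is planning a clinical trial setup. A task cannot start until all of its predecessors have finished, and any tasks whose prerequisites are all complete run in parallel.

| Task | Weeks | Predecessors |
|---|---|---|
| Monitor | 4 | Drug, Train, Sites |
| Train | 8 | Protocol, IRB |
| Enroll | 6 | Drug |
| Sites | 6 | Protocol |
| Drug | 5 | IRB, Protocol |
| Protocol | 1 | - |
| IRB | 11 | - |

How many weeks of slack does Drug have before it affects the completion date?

1

Critical path: IRB→Train→Monitor = 11+8+4 = 23, so the finish is 23 weeks.
Longest path through Drug: 22 weeks (earliest finish 16, latest finish 17).
So Drug can slip 17 − 16 = 1 week.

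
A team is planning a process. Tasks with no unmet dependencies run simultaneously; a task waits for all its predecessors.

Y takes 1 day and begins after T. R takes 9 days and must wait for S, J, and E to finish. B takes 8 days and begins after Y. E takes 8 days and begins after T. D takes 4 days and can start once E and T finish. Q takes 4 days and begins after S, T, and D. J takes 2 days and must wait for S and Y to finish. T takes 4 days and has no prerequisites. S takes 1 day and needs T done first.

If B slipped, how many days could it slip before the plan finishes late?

8

The longest chain is T→E→R = 4+8+9 = 21; overall finish 21 days.
B finishes as early as 13 and must finish by 21.
So B can slip 21 − 13 = 8 days.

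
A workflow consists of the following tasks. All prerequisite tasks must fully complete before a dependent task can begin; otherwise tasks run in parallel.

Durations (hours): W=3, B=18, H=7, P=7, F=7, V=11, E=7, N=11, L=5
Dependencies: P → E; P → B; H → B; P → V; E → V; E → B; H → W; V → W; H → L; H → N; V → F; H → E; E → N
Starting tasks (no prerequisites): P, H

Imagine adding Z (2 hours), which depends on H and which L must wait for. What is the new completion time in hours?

32

Originally the workflow takes 32 hours.
With Z inserted, L now waits for max(H, Z).
New critical path: P→E→V→F = 7+7+11+7 = 32 ⇒ 32 hours.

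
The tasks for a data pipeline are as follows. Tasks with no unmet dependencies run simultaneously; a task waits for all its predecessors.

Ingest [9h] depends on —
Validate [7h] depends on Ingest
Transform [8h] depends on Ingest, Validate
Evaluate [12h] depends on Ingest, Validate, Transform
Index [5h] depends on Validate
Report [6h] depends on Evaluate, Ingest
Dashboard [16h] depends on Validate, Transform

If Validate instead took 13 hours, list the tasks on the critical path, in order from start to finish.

Ingest, Validate, Transform, Evaluate, Report

As given, the longest chain is Ingest→Validate→Transform→Evaluate→Report = 9+7+8+12+6 = 42, so the finish is 42 hours.
Validate lies on that path, so at 13 hours the path becomes 48 hours.
No other chain overtakes it, so the finish is 48 hours.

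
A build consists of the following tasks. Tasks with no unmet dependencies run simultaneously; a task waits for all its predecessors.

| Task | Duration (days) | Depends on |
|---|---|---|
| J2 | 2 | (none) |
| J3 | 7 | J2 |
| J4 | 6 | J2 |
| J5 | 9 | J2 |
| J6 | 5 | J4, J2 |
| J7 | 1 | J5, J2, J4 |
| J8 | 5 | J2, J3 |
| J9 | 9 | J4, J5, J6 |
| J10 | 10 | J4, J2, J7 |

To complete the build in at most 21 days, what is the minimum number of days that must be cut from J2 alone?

Current finish: 22 days; target: 21.
J2 is on every critical path, so each day cut from J2 cuts the finish by one (this holds down to a finish of 21).
Need 22 − 21 = 1 day off J2 → J2 becomes 1 day, finish becomes 21.

1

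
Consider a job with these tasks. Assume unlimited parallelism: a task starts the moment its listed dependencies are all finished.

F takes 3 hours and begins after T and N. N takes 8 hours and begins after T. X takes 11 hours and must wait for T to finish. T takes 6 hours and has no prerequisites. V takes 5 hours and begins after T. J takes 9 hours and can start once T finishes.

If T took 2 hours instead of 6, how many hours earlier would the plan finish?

4

The binding path is T→N→F = 6+8+3 = 17; finish at 17 hours.
T lies on that path, so at 2 hours the path becomes 13 hours.
No other chain overtakes it, so the finish is 13 hours.
Change in finish: 13 − 17 = -4 hours.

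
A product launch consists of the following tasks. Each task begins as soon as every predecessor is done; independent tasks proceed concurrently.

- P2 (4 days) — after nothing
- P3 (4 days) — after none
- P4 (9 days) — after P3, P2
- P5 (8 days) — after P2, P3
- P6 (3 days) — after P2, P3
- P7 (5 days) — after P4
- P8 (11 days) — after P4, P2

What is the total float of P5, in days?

12

The longest chain is P2→P4→P8 = 4+9+11 = 24; overall finish 24 days.
The longest chain containing P5 totals 12 days.
So P5 can slip 24 − 12 = 12 days.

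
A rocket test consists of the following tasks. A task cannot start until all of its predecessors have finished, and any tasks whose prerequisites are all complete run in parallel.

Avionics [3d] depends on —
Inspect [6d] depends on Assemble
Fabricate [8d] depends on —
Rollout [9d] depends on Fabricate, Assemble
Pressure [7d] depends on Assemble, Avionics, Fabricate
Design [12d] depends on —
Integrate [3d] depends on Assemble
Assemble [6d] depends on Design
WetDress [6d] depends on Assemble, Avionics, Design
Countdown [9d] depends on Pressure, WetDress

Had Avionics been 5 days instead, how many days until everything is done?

Critical path before the change: Design→Assemble→Pressure→Countdown = 12+6+7+9 = 34 giving 34 days.
Avionics is off the critical path — its longest chain is 19 days, giving 15 of slack.
No other chain overtakes it, so the finish is 34 days.

34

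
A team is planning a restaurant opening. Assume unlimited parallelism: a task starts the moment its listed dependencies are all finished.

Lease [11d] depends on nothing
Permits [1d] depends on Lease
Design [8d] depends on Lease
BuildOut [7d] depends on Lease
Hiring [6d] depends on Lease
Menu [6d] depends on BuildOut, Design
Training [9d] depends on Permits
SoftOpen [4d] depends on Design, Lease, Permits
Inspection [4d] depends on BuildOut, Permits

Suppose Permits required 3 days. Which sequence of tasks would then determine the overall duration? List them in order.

Lease, Design, Menu

As given, the longest chain is Lease→Design→Menu = 11+8+6 = 25, so the finish is 25 days.
The longest path through Permits is only 21 days, so Permits has float 4.
The critical path is still Lease→Design→Menu; finish is now 25 days.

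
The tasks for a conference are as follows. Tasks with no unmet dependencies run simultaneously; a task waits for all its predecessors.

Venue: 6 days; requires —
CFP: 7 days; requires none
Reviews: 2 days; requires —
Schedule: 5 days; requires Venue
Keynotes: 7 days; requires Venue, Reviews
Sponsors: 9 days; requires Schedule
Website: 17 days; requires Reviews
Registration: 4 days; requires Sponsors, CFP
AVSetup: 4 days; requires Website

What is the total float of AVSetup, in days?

1

Critical path: Venue→Schedule→Sponsors→Registration = 6+5+9+4 = 24, so the finish is 24 days.
AVSetup finishes as early as 23 and must finish by 24.
Float = 24 − 23 = 1.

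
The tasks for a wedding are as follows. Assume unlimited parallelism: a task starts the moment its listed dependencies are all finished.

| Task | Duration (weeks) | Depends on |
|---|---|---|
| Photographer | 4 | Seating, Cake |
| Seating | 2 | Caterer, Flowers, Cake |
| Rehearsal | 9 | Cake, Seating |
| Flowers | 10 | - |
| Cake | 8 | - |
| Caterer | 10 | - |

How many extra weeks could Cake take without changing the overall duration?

2

The longest chain is Caterer→Seating→Rehearsal = 10+2+9 = 21; overall finish 21 weeks.
Cake finishes as early as 8 and must finish by 10.
So Cake can slip 10 − 8 = 2 weeks.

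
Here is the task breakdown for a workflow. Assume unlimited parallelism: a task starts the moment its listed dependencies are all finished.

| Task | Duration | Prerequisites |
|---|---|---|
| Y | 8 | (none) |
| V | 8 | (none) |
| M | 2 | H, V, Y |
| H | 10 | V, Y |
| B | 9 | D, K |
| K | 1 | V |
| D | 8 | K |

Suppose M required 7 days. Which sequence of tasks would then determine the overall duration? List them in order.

Baseline: V→K→D→B = 8+1+8+9 = 26 → 26 days.
The longest path through M is only 20 days, so M has float 6.
The critical path is still V→K→D→B; finish is now 26 days.

V, K, D, B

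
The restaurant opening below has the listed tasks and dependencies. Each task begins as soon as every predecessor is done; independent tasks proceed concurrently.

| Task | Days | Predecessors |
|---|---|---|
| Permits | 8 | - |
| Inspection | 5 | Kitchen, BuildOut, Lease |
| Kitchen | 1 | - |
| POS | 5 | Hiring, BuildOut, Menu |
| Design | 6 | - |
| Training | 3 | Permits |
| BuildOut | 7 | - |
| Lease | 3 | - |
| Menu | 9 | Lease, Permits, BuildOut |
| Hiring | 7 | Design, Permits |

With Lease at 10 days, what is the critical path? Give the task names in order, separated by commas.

Lease, Menu, POS

The binding path is Permits→Menu→POS = 8+9+5 = 22; finish at 22 days.
Lease has 5 days of float (longest path through it is 17).
The binding chain switches to Lease→Menu→POS = 10+9+5 = 24; finish 24 days.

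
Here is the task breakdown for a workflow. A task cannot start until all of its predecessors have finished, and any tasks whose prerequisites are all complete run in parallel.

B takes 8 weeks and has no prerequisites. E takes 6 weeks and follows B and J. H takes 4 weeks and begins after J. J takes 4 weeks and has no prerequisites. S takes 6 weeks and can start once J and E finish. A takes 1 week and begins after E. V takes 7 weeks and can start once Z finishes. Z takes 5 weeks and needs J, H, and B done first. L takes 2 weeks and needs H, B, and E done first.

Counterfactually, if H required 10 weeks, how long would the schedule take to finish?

26

Critical path before the change: J→H→Z→V = 4+4+5+7 = 20 giving 20 weeks.
H is on the critical path; changing it to 10 makes that path 26 weeks.
That remains the longest chain; total 26 weeks.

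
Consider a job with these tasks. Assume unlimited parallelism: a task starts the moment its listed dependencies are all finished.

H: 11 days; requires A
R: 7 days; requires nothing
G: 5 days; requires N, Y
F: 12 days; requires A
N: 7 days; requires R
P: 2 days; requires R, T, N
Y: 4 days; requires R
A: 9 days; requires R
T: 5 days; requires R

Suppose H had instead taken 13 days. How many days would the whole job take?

Critical path before the change: R→A→F = 7+9+12 = 28 giving 28 days.
H is off the critical path — its longest chain is 27 days, giving 1 of slack.
New critical path: R→A→H = 7+9+13 = 29 ⇒ 29 days.

29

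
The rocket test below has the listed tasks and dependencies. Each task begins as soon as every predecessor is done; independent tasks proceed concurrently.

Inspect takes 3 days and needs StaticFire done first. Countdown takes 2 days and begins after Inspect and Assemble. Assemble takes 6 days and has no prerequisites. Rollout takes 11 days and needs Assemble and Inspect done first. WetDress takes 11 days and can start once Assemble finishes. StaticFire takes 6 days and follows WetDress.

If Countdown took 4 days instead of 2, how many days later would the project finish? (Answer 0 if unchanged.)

Actual critical path: Assemble→WetDress→StaticFire→Inspect→Rollout = 6+11+6+3+11 = 37 ⇒ 37 days.
Countdown has 9 days of float (longest path through it is 28).
The critical path is still Assemble→WetDress→StaticFire→Inspect→Rollout; finish is now 37 days.
Change in finish: 37 − 37 = +0 days.

0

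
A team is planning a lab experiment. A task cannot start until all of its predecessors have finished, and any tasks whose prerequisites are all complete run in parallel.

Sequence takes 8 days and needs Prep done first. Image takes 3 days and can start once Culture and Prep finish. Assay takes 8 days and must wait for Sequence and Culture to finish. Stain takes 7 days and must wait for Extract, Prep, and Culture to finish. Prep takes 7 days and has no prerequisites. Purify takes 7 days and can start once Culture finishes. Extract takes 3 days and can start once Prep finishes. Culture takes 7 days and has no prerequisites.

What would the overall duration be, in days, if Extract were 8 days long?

As given, the longest chain is Prep→Sequence→Assay = 7+8+8 = 23, so the finish is 23 days.
Extract is off the critical path — its longest chain is 17 days, giving 6 of slack.
No other chain overtakes it, so the finish is 23 days.

23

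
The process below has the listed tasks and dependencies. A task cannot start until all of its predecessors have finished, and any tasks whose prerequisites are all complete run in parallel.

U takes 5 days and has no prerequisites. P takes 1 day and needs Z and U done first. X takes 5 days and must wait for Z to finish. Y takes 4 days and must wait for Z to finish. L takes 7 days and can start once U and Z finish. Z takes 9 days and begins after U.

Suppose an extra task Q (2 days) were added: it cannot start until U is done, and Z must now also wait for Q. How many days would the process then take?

23

Originally the process takes 21 days.
With Q inserted, Z now waits for max(U, Q).
New critical path: U→Q→Z→L = 5+2+9+7 = 23 ⇒ 23 days.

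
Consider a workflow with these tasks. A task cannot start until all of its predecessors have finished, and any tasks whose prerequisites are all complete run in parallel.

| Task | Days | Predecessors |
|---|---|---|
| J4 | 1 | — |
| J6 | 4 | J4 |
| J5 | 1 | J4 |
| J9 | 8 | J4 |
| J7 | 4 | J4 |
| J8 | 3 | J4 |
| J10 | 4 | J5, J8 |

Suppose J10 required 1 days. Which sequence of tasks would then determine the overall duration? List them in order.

J4, J9

As given, the longest chain is J4→J9 = 1+8 = 9, so the finish is 9 days.
The longest path through J10 is only 8 days, so J10 has float 1.
No other chain overtakes it, so the finish is 9 days.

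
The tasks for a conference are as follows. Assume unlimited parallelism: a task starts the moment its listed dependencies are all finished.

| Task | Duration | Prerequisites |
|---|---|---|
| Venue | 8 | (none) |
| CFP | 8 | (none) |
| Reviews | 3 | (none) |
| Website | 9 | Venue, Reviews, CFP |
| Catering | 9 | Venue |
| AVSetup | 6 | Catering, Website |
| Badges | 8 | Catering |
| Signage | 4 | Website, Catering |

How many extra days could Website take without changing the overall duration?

2

Venue→Catering→Badges = 8+9+8 = 25 sets the makespan at 25 days.
The longest chain containing Website totals 23 days.
So Website can slip 19 − 17 = 2 days.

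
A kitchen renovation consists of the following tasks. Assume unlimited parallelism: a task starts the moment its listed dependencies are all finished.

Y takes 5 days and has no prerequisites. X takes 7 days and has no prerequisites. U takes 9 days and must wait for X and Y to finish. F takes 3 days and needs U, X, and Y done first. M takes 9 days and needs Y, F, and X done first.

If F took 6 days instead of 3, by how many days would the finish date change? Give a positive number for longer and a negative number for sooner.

Actual critical path: X→U→F→M = 7+9+3+9 = 28 ⇒ 28 days.
F is on the critical path; changing it to 6 makes that path 31 days.
That remains the longest chain; total 31 days.
Change in finish: 31 − 28 = +3 days.

3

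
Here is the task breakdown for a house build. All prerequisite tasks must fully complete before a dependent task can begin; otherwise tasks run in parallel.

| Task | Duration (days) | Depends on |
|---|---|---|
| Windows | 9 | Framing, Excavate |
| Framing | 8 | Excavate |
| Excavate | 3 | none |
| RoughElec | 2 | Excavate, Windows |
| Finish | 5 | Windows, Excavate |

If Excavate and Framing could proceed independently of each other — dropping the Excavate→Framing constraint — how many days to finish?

Before: longest chain Excavate→Framing→Windows→Finish = 3+8+9+5 = 25, finish 25.
Without Excavate→Framing, Framing's earliest start moves from 3 to 0.
New critical path: Framing→Windows→Finish = 8+9+5 = 22 ⇒ 22 days.

22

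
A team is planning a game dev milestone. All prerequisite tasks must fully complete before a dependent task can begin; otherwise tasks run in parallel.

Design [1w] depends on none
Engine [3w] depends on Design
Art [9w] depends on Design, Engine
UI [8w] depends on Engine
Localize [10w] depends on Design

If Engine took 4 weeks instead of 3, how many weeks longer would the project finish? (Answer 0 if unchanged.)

1

Actual critical path: Design→Engine→Art = 1+3+9 = 13 ⇒ 13 weeks.
Since Engine is critical, the +1 change carries straight to that chain (now 14 weeks).
That remains the longest chain; total 14 weeks.
Change in finish: 14 − 13 = +1 weeks.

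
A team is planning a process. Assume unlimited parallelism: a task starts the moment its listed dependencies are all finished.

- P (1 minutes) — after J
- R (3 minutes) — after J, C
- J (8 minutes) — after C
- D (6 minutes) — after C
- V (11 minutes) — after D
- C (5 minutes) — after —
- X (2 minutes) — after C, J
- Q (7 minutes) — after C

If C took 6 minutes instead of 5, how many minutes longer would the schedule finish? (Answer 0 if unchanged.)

1

Critical path before the change: C→D→V = 5+6+11 = 22 giving 22 minutes.
C lies on that path, so at 6 minutes the path becomes 23 minutes.
That remains the longest chain; total 23 minutes.
Change in finish: 23 − 22 = +1 minutes.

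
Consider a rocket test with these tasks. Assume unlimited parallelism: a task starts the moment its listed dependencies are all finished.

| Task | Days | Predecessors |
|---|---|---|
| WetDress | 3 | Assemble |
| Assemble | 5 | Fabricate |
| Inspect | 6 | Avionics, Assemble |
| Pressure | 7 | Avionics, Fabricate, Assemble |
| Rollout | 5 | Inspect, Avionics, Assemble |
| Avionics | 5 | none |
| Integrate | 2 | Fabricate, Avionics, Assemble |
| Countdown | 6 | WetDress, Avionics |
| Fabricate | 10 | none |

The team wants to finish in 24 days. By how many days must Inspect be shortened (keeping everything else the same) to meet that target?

2

Current finish: 26 days; target: 24.
Inspect is on every critical path, so each day cut from Inspect cuts the finish by one (this holds down to a finish of 24).
Need 26 − 24 = 2 days off Inspect → Inspect becomes 4 days, finish becomes 24.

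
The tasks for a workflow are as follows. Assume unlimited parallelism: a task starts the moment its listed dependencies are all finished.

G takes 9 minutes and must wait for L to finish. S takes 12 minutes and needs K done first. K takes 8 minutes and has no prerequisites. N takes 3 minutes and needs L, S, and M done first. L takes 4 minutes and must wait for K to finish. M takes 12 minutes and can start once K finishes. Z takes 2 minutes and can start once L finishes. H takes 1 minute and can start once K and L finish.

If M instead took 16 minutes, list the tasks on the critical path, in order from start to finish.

K, M, N

Critical path before the change: K→M→N = 8+12+3 = 23 giving 23 minutes.
M is on the critical path; changing it to 16 makes that path 27 minutes.
The critical path is still K→M→N; finish is now 27 minutes.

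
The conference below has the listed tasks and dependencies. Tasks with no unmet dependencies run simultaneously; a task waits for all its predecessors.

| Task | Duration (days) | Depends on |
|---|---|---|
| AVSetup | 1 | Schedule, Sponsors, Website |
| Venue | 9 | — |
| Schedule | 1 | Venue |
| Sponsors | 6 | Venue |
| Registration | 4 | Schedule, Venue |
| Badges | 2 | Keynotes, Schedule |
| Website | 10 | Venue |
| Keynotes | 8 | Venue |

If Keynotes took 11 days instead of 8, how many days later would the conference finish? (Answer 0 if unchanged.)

Baseline: Venue→Website→AVSetup = 9+10+1 = 20 → 20 days.
Keynotes is off the critical path — its longest chain is 19 days, giving 1 of slack.
The binding chain switches to Venue→Keynotes→Badges = 9+11+2 = 22; finish 22 days.
Change in finish: 22 − 20 = +2 days.

2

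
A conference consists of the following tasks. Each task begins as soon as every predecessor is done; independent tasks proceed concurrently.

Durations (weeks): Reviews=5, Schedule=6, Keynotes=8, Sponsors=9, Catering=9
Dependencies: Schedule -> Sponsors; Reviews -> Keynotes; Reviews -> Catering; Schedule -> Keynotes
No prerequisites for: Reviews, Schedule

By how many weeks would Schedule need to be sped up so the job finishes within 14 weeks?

Current finish: 15 weeks; target: 14.
Schedule is on every critical path, so each week cut from Schedule cuts the finish by one (this holds down to a finish of 14).
Need 15 − 14 = 1 week off Schedule → Schedule becomes 5 weeks, finish becomes 14.

1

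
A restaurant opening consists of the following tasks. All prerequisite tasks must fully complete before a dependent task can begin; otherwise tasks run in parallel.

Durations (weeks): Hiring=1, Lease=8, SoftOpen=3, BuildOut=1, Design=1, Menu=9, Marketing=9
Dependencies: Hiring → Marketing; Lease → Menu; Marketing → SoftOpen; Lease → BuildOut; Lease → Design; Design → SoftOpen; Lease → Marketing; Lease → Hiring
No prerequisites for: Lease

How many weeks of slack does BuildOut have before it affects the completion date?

The longest chain is Lease→Hiring→Marketing→SoftOpen = 8+1+9+3 = 21; overall finish 21 weeks.
BuildOut finishes as early as 9 and must finish by 21.
So BuildOut can slip 21 − 9 = 12 weeks.

12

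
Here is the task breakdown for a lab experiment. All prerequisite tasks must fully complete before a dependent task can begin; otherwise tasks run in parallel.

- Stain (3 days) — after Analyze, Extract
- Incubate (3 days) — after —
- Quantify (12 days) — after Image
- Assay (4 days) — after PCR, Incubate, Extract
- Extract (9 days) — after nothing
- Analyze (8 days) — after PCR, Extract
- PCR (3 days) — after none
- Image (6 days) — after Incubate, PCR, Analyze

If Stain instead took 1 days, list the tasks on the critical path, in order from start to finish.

As given, the longest chain is Extract→Analyze→Image→Quantify = 9+8+6+12 = 35, so the finish is 35 days.
Stain is off the critical path — its longest chain is 20 days, giving 15 of slack.
The critical path is still Extract→Analyze→Image→Quantify; finish is now 35 days.

Extract, Analyze, Image, Quantify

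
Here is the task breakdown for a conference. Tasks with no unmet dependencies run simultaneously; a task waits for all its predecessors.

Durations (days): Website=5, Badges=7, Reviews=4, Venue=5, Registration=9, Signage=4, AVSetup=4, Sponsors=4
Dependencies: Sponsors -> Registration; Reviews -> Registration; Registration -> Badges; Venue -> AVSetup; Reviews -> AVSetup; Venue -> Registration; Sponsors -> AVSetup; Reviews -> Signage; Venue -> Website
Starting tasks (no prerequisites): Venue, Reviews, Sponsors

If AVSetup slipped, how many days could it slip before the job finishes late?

12

Critical path: Venue→Registration→Badges = 5+9+7 = 21, so the finish is 21 days.
Longest path through AVSetup: 9 days (earliest finish 9, latest finish 21).
Slack of AVSetup = 17 − 5 = 12 days.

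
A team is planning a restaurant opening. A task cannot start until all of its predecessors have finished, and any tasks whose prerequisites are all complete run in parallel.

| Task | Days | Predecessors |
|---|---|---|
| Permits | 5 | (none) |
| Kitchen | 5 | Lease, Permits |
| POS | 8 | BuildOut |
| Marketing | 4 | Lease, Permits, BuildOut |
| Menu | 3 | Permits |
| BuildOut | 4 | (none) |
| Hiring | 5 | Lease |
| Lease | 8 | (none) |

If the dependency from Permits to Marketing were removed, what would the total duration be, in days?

13

Before: longest chain Lease→Kitchen = 8+5 = 13, finish 13.
Dropping Permits→Marketing doesn't change Marketing's earliest start (8); another predecessor still binds.
The longest chain is now Lease→Kitchen = 8+5 = 13, so the plan takes 13 days.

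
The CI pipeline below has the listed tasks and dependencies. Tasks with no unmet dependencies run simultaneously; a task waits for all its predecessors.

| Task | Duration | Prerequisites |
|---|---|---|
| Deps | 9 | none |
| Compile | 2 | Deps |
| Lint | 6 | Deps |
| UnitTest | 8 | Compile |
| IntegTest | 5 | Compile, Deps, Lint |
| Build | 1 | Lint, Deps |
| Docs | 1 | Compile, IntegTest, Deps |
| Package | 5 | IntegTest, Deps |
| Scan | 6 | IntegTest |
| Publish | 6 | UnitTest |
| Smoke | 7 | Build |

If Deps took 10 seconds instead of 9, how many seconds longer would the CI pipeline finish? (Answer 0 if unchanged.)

1

As given, the longest chain is Deps→Lint→IntegTest→Scan = 9+6+5+6 = 26, so the finish is 26 seconds.
Deps is on the critical path; changing it to 10 makes that path 27 seconds.
That remains the longest chain; total 27 seconds.
Change in finish: 27 − 26 = +1 seconds.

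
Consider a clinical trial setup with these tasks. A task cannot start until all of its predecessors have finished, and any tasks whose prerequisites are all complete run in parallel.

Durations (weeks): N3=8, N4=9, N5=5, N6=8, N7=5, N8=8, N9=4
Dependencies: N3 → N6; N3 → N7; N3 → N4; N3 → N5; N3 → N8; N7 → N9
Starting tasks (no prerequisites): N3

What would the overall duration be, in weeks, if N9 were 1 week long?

17

Baseline: N3→N7→N9 = 8+5+4 = 17 → 17 weeks.
N9 is on the critical path; changing it to 1 makes that path 14 weeks.
New critical path: N3→N4 = 8+9 = 17 ⇒ 17 weeks.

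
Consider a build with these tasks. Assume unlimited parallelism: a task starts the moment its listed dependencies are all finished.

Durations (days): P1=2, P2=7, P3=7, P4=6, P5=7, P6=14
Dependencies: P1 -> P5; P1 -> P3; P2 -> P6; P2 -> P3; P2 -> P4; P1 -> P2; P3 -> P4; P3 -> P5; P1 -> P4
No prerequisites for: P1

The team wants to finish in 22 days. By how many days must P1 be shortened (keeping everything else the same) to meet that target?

Current finish: 23 days; target: 22.
P1 is on every critical path, so each day cut from P1 cuts the finish by one (this holds down to a finish of 22).
Need 23 − 22 = 1 day off P1 → P1 becomes 1 day, finish becomes 22.

1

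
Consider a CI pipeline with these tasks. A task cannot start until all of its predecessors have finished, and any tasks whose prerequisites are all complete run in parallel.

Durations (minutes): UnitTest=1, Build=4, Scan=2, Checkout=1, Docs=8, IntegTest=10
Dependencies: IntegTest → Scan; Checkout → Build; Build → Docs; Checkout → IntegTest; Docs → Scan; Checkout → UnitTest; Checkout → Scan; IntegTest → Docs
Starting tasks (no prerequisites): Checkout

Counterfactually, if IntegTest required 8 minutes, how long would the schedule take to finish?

Actual critical path: Checkout→IntegTest→Docs→Scan = 1+10+8+2 = 21 ⇒ 21 minutes.
IntegTest lies on that path, so at 8 minutes the path becomes 19 minutes.
The critical path is still Checkout→IntegTest→Docs→Scan; finish is now 19 minutes.

19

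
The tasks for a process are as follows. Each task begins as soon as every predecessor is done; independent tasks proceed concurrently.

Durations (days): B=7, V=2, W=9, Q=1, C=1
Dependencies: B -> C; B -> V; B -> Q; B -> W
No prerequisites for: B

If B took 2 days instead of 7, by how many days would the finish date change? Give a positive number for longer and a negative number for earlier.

-5

Actual critical path: B→W = 7+9 = 16 ⇒ 16 days.
B is on the critical path; changing it to 2 makes that path 11 days.
The critical path is still B→W; finish is now 11 days.
Change in finish: 11 − 16 = -5 days.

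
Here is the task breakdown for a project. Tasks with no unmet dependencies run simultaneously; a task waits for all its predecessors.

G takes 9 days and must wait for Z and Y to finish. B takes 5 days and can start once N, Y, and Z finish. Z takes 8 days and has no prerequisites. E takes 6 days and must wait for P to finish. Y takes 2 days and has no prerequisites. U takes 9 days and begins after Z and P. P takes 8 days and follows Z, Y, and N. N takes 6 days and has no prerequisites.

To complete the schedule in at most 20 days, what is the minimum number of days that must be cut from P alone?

5

Current finish: 25 days; target: 20.
P is on every critical path, so each day cut from P cuts the finish by one (this holds down to a finish of 18).
Need 25 − 20 = 5 days off P → P becomes 3 days, finish becomes 20.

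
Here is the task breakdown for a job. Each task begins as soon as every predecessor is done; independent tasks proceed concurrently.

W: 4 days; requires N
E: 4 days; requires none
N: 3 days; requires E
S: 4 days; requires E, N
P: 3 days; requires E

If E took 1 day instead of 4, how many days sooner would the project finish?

The binding path is E→N→W = 4+3+4 = 11; finish at 11 days.
Since E is critical, the -3 change carries straight to that chain (now 8 days).
The critical path is still E→N→W; finish is now 8 days.
Change in finish: 8 − 11 = -3 days.

3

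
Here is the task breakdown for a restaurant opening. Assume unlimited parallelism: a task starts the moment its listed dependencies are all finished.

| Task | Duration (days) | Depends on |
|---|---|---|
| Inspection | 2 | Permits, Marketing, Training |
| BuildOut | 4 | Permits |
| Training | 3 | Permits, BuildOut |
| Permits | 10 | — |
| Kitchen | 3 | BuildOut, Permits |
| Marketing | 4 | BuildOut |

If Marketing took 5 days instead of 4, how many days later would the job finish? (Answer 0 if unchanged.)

1

The binding path is Permits→BuildOut→Marketing→Inspection = 10+4+4+2 = 20; finish at 20 days.
Since Marketing is critical, the +1 change carries straight to that chain (now 21 days).
No other chain overtakes it, so the finish is 21 days.
Change in finish: 21 − 20 = +1 days.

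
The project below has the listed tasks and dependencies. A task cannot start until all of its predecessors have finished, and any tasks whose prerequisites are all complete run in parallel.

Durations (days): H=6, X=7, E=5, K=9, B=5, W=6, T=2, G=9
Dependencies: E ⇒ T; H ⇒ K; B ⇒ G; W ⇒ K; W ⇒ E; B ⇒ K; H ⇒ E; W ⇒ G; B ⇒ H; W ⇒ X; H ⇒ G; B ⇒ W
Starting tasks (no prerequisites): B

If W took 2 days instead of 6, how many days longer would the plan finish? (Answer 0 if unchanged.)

Baseline: B→W→K = 5+6+9 = 20 → 20 days.
Since W is critical, the -4 change carries straight to that chain (now 16 days).
New critical path: B→H→K = 5+6+9 = 20 ⇒ 20 days.
Change in finish: 20 − 20 = +0 days.

0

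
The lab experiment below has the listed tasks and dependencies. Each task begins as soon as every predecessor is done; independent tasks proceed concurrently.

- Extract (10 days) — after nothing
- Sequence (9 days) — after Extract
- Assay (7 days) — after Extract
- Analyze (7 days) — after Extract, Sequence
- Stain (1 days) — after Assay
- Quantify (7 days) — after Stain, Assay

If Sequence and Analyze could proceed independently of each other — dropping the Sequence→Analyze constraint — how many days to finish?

Original critical path: Extract→Sequence→Analyze = 10+9+7 = 26 ⇒ 26 days.
Without Sequence→Analyze, Analyze's earliest start moves from 19 to 10.
New critical path: Extract→Assay→Stain→Quantify = 10+7+1+7 = 25 ⇒ 25 days.

25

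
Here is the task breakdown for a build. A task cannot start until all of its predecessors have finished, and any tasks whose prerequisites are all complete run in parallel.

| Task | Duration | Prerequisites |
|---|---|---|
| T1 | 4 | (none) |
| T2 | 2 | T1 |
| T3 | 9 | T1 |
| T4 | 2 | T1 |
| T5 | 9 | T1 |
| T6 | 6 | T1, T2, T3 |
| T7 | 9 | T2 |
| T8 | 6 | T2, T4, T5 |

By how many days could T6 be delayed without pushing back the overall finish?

0

Critical path: T1→T3→T6 = 4+9+6 = 19, so the finish is 19 days.
The longest chain containing T6 totals 19 days.
Float = 19 − 19 = 0.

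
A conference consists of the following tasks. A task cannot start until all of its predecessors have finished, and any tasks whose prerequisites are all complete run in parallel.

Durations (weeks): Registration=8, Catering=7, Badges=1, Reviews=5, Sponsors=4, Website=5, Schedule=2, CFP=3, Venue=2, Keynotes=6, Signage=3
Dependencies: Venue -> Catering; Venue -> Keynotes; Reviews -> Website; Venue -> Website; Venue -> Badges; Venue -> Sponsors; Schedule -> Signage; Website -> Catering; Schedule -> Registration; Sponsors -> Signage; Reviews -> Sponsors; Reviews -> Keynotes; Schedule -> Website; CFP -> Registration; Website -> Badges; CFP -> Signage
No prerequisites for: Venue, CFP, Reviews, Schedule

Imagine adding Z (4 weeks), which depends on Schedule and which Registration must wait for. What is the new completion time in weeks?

Originally the conference takes 17 weeks.
With Z inserted, Registration now waits for max(CFP, Schedule, Z).
New critical path: Reviews→Website→Catering = 5+5+7 = 17 ⇒ 17 weeks.

17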